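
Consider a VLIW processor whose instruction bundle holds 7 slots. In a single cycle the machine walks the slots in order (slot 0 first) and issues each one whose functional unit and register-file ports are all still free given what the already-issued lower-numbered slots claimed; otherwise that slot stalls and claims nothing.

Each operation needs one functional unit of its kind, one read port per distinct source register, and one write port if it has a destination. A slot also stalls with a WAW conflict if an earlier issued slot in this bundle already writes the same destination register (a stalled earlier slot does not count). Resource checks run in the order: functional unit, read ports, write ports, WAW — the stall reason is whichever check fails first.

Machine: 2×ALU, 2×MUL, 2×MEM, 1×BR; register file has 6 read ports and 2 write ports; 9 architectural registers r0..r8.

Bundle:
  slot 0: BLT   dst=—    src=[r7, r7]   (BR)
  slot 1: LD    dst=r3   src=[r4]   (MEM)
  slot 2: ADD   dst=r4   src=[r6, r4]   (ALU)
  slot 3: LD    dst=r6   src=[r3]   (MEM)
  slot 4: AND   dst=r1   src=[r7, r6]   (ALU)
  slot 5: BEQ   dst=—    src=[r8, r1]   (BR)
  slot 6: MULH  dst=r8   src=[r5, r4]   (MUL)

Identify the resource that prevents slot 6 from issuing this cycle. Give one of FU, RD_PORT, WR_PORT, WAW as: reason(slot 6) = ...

reason(slot 6) = WR_PORT

  0. BR ⇒ go  {2A/2Mu/2Ld/0B | 5r 2w}
  1. MEM→r3 ⇒ go  {2A/2Mu/1Ld/0B | 4r 1w}
  2. ALU→r4 ⇒ go  {1A/2Mu/1Ld/0B | 2r 0w}
  3. MEM→r6 ⇒ no(WR_PORT)  {1A/2Mu/1Ld/0B | 2r 0w}
  4. ALU→r1 ⇒ no(WR_PORT)  {1A/2Mu/1Ld/0B | 2r 0w}
  5. BR ⇒ no(FU)  {1A/2Mu/1Ld/0B | 2r 0w}
  6. MUL→r8 ⇒ no(WR_PORT)  {1A/2Mu/1Ld/0B | 2r 0w}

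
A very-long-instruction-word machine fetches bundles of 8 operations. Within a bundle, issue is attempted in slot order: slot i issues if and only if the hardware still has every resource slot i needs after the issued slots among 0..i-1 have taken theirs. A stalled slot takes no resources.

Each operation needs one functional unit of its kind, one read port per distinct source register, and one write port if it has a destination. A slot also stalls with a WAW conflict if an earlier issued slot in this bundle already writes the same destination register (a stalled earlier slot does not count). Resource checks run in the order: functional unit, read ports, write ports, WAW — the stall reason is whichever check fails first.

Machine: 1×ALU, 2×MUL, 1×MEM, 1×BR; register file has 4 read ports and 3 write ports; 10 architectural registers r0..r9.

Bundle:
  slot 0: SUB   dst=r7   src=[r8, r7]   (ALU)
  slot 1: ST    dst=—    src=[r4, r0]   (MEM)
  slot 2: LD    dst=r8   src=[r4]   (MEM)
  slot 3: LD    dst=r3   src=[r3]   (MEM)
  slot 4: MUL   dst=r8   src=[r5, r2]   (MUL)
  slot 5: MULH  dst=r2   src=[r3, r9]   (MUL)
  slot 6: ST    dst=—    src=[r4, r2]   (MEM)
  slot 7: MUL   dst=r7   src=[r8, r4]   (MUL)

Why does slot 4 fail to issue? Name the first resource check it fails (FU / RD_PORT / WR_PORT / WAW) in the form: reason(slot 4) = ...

  0. ALU→r7 ⇒ go  {0A/2Mu/1Ld/1B | 2r 2w}
  1. MEM ⇒ go  {0A/2Mu/0Ld/1B | 0r 2w}
  2. MEM→r8 ⇒ no(FU)  {0A/2Mu/0Ld/1B | 0r 2w}
  3. MEM→r3 ⇒ no(FU)  {0A/2Mu/0Ld/1B | 0r 2w}
  4. MUL→r8 ⇒ no(RD_PORT)  {0A/2Mu/0Ld/1B | 0r 2w}
  5. MUL→r2 ⇒ no(RD_PORT)  {0A/2Mu/0Ld/1B | 0r 2w}
  6. MEM ⇒ no(FU)  {0A/2Mu/0Ld/1B | 0r 2w}
  7. MUL→r7 ⇒ no(RD_PORT)  {0A/2Mu/0Ld/1B | 0r 2w}

reason(slot 4) = RD_PORT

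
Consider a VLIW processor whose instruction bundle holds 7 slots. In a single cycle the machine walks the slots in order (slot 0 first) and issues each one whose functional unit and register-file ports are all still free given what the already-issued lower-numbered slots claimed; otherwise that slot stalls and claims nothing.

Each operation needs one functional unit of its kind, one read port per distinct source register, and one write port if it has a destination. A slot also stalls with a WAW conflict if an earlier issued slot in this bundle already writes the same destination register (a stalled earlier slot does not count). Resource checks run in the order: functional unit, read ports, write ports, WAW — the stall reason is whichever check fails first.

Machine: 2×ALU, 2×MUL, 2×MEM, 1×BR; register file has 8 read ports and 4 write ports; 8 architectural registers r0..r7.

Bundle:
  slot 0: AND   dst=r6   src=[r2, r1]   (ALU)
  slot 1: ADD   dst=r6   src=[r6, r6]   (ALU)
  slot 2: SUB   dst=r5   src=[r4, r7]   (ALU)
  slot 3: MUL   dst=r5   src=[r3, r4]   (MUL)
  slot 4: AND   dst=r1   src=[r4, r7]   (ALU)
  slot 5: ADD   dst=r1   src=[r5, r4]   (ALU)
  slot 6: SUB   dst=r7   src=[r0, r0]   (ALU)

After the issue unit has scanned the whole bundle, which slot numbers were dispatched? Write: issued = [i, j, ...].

issued = [0, 2]

[0] ALU needs rd=2 wr=1: ok; after: ALU=1 MUL=2 MEM=2 BR=1, R=6, W=3
[1] ALU needs rd=1 wr=1: WAW; after: ALU=1 MUL=2 MEM=2 BR=1, R=6, W=3
[2] ALU needs rd=2 wr=1: ok; after: ALU=0 MUL=2 MEM=2 BR=1, R=4, W=2
[3] MUL needs rd=2 wr=1: WAW; after: ALU=0 MUL=2 MEM=2 BR=1, R=4, W=2
[4] ALU needs rd=2 wr=1: FU; after: ALU=0 MUL=2 MEM=2 BR=1, R=4, W=2
[5] ALU needs rd=2 wr=1: FU; after: ALU=0 MUL=2 MEM=2 BR=1, R=4, W=2
[6] ALU needs rd=1 wr=1: FU; after: ALU=0 MUL=2 MEM=2 BR=1, R=4, W=2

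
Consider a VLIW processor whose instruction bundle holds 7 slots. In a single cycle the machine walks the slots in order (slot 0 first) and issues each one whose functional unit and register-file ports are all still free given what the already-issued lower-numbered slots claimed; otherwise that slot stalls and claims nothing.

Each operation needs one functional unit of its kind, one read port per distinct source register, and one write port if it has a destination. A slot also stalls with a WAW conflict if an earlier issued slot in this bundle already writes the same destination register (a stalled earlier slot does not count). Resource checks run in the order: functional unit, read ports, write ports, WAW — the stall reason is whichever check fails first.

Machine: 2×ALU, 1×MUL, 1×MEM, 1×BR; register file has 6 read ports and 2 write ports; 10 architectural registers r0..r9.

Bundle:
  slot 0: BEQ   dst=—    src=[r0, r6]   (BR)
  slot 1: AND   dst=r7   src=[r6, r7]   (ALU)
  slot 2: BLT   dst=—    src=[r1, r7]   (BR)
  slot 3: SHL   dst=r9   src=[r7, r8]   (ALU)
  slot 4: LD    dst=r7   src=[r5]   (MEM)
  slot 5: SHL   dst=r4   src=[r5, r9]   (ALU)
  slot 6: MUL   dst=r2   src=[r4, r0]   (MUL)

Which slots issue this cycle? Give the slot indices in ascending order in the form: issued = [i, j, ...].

[0] BR needs rd=2 wr=0: ok; after: ALU=2 MUL=1 MEM=1 BR=0, R=4, W=2
[1] ALU needs rd=2 wr=1: ok; after: ALU=1 MUL=1 MEM=1 BR=0, R=2, W=1
[2] BR needs rd=2 wr=0: FU; after: ALU=1 MUL=1 MEM=1 BR=0, R=2, W=1
[3] ALU needs rd=2 wr=1: ok; after: ALU=0 MUL=1 MEM=1 BR=0, R=0, W=0
[4] MEM needs rd=1 wr=1: RD_PORT; after: ALU=0 MUL=1 MEM=1 BR=0, R=0, W=0
[5] ALU needs rd=2 wr=1: FU; after: ALU=0 MUL=1 MEM=1 BR=0, R=0, W=0
[6] MUL needs rd=2 wr=1: RD_PORT; after: ALU=0 MUL=1 MEM=1 BR=0, R=0, W=0

issued = [0, 1, 3]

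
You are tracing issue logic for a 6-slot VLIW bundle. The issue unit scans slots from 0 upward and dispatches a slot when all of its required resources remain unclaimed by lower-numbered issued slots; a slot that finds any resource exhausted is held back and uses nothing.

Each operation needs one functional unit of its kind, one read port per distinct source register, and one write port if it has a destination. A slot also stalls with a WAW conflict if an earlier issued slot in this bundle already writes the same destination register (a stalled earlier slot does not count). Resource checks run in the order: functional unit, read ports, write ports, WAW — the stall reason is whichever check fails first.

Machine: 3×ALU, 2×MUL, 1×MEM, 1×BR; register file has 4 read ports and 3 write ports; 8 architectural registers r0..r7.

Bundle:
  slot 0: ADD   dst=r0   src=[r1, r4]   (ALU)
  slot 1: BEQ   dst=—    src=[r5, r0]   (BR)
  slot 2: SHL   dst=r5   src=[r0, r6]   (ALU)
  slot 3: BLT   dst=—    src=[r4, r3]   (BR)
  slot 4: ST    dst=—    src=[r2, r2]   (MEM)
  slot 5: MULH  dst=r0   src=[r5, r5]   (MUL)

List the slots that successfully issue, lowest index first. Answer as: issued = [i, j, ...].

#0 ALU src=r1,r4 dispatched  <A:2 Mu:2 Ld:1 B:1 rd:2 wr:2>
#1 BR src=r5,r0 dispatched  <A:2 Mu:2 Ld:1 B:0 rd:0 wr:2>
#2 ALU src=r0,r6 held:RD_PORT  <A:2 Mu:2 Ld:1 B:0 rd:0 wr:2>
#3 BR src=r4,r3 held:FU  <A:2 Mu:2 Ld:1 B:0 rd:0 wr:2>
#4 MEM src=r2,r2 held:RD_PORT  <A:2 Mu:2 Ld:1 B:0 rd:0 wr:2>
#5 MUL src=r5,r5 held:RD_PORT  <A:2 Mu:2 Ld:1 B:0 rd:0 wr:2>

issued = [0, 1]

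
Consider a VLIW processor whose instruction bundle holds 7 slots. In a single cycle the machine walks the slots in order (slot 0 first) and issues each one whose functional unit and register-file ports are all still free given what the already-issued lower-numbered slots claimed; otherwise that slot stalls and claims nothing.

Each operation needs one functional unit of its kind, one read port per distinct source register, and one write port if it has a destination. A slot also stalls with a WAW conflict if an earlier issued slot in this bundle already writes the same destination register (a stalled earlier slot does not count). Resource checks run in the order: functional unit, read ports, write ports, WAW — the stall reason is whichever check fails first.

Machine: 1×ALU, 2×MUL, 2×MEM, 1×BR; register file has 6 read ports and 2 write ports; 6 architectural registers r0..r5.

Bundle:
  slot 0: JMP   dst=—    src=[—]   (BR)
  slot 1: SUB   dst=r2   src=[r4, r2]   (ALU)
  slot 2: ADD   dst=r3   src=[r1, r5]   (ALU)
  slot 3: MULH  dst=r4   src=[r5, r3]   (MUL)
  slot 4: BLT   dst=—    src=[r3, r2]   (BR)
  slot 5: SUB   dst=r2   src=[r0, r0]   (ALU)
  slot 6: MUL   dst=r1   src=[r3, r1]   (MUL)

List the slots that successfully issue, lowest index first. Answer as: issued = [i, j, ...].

[0] BR needs rd=0 wr=0: ok; after: ALU=1 MUL=2 MEM=2 BR=0, R=6, W=2
[1] ALU needs rd=2 wr=1: ok; after: ALU=0 MUL=2 MEM=2 BR=0, R=4, W=1
[2] ALU needs rd=2 wr=1: FU; after: ALU=0 MUL=2 MEM=2 BR=0, R=4, W=1
[3] MUL needs rd=2 wr=1: ok; after: ALU=0 MUL=1 MEM=2 BR=0, R=2, W=0
[4] BR needs rd=2 wr=0: FU; after: ALU=0 MUL=1 MEM=2 BR=0, R=2, W=0
[5] ALU needs rd=1 wr=1: FU; after: ALU=0 MUL=1 MEM=2 BR=0, R=2, W=0
[6] MUL needs rd=2 wr=1: WR_PORT; after: ALU=0 MUL=1 MEM=2 BR=0, R=2, W=0

issued = [0, 1, 3]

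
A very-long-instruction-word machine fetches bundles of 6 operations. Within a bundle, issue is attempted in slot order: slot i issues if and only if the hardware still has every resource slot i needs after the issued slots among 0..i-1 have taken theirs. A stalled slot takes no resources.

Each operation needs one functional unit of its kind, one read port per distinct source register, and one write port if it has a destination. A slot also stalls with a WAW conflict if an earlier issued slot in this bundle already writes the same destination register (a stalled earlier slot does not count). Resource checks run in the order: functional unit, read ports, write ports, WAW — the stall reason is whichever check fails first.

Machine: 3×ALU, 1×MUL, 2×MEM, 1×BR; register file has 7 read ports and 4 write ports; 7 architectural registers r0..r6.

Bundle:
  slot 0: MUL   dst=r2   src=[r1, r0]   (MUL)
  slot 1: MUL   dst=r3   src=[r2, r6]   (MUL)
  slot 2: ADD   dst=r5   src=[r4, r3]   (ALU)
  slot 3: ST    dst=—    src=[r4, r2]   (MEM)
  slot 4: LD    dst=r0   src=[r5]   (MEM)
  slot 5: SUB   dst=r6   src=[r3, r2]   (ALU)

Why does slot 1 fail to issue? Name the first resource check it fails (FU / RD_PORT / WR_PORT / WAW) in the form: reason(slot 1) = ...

reason(slot 1) = FU

(0) want 1×MUL +2rd +1wr — yes → AL3|MU0|ME2|BR1|rd5|wr3
(1) want 1×MUL +2rd +1wr — FU → AL3|MU0|ME2|BR1|rd5|wr3
(2) want 1×ALU +2rd +1wr — yes → AL2|MU0|ME2|BR1|rd3|wr2
(3) want 1×MEM +2rd +0wr — yes → AL2|MU0|ME1|BR1|rd1|wr2
(4) want 1×MEM +1rd +1wr — yes → AL2|MU0|ME0|BR1|rd0|wr1
(5) want 1×ALU +2rd +1wr — RD_PORT → AL2|MU0|ME0|BR1|rd0|wr1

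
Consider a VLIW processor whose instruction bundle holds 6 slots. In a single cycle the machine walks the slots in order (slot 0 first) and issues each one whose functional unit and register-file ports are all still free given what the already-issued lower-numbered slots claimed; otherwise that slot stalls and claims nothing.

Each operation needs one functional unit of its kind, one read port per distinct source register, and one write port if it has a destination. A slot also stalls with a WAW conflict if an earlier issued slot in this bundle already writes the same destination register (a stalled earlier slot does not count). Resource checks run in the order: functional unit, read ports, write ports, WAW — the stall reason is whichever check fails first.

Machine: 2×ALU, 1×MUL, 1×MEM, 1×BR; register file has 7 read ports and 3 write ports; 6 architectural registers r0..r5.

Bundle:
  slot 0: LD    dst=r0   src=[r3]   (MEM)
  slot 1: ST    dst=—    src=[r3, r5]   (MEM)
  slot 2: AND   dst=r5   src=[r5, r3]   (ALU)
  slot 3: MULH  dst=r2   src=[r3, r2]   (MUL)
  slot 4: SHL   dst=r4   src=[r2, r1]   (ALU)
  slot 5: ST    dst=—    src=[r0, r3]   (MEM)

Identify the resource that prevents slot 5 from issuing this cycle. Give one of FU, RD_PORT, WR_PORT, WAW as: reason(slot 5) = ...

#0 MEM src=r3 dispatched  <A:2 Mu:1 Ld:0 B:1 rd:6 wr:2>
#1 MEM src=r3,r5 held:FU  <A:2 Mu:1 Ld:0 B:1 rd:6 wr:2>
#2 ALU src=r5,r3 dispatched  <A:1 Mu:1 Ld:0 B:1 rd:4 wr:1>
#3 MUL src=r3,r2 dispatched  <A:1 Mu:0 Ld:0 B:1 rd:2 wr:0>
#4 ALU src=r2,r1 held:WR_PORT  <A:1 Mu:0 Ld:0 B:1 rd:2 wr:0>
#5 MEM src=r0,r3 held:FU  <A:1 Mu:0 Ld:0 B:1 rd:2 wr:0>

reason(slot 5) = FU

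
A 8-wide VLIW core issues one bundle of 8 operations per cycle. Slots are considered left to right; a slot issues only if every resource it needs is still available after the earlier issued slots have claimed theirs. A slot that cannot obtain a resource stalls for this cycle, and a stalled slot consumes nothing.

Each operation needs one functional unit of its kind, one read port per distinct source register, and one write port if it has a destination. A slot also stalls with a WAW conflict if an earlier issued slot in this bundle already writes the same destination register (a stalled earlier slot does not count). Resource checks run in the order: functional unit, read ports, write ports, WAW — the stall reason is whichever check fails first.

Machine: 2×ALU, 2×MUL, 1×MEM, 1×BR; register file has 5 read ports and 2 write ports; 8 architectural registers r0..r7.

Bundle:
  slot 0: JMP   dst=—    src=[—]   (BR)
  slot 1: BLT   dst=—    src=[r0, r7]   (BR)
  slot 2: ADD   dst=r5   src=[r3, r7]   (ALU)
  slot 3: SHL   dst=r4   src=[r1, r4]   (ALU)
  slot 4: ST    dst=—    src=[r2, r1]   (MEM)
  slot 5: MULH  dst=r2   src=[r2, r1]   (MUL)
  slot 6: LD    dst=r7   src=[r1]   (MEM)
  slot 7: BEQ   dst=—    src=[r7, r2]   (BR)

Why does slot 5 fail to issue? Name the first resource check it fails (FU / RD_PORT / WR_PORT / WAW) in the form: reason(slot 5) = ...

reason(slot 5) = RD_PORT

(0) want 1×BR +0rd +0wr — yes → AL2|MU2|ME1|BR0|rd5|wr2
(1) want 1×BR +2rd +0wr — FU → AL2|MU2|ME1|BR0|rd5|wr2
(2) want 1×ALU +2rd +1wr — yes → AL1|MU2|ME1|BR0|rd3|wr1
(3) want 1×ALU +2rd +1wr — yes → AL0|MU2|ME1|BR0|rd1|wr0
(4) want 1×MEM +2rd +0wr — RD_PORT → AL0|MU2|ME1|BR0|rd1|wr0
(5) want 1×MUL +2rd +1wr — RD_PORT → AL0|MU2|ME1|BR0|rd1|wr0
(6) want 1×MEM +1rd +1wr — WR_PORT → AL0|MU2|ME1|BR0|rd1|wr0
(7) want 1×BR +2rd +0wr — FU → AL0|MU2|ME1|BR0|rd1|wr0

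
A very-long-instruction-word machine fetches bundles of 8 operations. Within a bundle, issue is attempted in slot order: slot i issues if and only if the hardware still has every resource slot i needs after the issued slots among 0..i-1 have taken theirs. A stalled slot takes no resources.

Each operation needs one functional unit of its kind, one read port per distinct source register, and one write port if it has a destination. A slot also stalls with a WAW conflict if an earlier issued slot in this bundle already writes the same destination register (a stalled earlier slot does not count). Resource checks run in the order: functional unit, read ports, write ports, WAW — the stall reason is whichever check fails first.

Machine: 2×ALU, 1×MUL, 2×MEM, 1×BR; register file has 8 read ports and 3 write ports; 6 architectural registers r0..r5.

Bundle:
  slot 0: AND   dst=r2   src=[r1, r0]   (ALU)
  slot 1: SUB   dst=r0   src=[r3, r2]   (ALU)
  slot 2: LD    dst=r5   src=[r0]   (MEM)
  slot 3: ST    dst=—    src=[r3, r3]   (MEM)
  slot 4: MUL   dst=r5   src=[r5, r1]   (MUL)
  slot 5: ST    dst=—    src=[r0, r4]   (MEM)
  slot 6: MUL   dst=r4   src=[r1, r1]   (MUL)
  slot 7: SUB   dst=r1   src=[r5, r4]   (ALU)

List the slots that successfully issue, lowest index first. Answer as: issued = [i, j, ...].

  0. ALU→r2 ⇒ go  {1A/1Mu/2Ld/1B | 6r 2w}
  1. ALU→r0 ⇒ go  {0A/1Mu/2Ld/1B | 4r 1w}
  2. MEM→r5 ⇒ go  {0A/1Mu/1Ld/1B | 3r 0w}
  3. MEM ⇒ go  {0A/1Mu/0Ld/1B | 2r 0w}
  4. MUL→r5 ⇒ no(WR_PORT)  {0A/1Mu/0Ld/1B | 2r 0w}
  5. MEM ⇒ no(FU)  {0A/1Mu/0Ld/1B | 2r 0w}
  6. MUL→r4 ⇒ no(WR_PORT)  {0A/1Mu/0Ld/1B | 2r 0w}
  7. ALU→r1 ⇒ no(FU)  {0A/1Mu/0Ld/1B | 2r 0w}

issued = [0, 1, 2, 3]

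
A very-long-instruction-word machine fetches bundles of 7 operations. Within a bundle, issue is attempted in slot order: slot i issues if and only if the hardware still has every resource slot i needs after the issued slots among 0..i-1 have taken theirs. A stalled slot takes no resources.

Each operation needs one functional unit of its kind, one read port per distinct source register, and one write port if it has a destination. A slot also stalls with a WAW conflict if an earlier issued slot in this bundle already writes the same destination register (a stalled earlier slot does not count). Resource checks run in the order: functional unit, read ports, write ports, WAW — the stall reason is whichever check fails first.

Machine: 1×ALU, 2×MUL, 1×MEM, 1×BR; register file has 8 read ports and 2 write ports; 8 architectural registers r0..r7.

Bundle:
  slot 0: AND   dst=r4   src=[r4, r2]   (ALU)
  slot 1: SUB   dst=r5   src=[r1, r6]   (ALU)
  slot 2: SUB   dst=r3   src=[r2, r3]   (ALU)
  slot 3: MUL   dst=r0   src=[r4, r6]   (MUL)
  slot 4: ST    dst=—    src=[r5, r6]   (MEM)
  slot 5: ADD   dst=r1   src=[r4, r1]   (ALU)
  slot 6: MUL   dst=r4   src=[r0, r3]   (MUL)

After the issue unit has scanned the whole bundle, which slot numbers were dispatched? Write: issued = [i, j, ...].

issued = [0, 3, 4]

slot 0 (ALU): ISSUE — free A0,Mu2,Ld1,B1 rp6 wp1
slot 1 (ALU): stall FU — free A0,Mu2,Ld1,B1 rp6 wp1
slot 2 (ALU): stall FU — free A0,Mu2,Ld1,B1 rp6 wp1
slot 3 (MUL): ISSUE — free A0,Mu1,Ld1,B1 rp4 wp0
slot 4 (MEM): ISSUE — free A0,Mu1,Ld0,B1 rp2 wp0
slot 5 (ALU): stall FU — free A0,Mu1,Ld0,B1 rp2 wp0
slot 6 (MUL): stall WR_PORT — free A0,Mu1,Ld0,B1 rp2 wp0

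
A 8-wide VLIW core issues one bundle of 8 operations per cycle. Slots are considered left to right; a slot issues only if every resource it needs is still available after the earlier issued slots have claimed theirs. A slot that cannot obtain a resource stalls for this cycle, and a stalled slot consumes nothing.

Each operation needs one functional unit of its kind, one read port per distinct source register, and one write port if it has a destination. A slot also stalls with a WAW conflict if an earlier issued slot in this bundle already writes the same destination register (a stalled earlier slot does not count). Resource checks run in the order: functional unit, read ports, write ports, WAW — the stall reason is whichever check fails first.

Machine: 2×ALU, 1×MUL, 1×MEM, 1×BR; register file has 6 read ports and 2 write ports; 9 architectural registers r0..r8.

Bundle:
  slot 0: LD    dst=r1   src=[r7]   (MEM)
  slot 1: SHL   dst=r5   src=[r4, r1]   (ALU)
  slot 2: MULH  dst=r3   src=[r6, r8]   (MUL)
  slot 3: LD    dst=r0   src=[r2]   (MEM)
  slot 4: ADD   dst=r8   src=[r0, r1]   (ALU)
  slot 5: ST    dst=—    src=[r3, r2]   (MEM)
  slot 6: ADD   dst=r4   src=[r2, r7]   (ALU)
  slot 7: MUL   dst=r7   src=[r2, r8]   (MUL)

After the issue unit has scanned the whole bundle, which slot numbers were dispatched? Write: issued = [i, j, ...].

(0) want 1×MEM +1rd +1wr — yes → AL2|MU1|ME0|BR1|rd5|wr1
(1) want 1×ALU +2rd +1wr — yes → AL1|MU1|ME0|BR1|rd3|wr0
(2) want 1×MUL +2rd +1wr — WR_PORT → AL1|MU1|ME0|BR1|rd3|wr0
(3) want 1×MEM +1rd +1wr — FU → AL1|MU1|ME0|BR1|rd3|wr0
(4) want 1×ALU +2rd +1wr — WR_PORT → AL1|MU1|ME0|BR1|rd3|wr0
(5) want 1×MEM +2rd +0wr — FU → AL1|MU1|ME0|BR1|rd3|wr0
(6) want 1×ALU +2rd +1wr — WR_PORT → AL1|MU1|ME0|BR1|rd3|wr0
(7) want 1×MUL +2rd +1wr — WR_PORT → AL1|MU1|ME0|BR1|rd3|wr0

issued = [0, 1]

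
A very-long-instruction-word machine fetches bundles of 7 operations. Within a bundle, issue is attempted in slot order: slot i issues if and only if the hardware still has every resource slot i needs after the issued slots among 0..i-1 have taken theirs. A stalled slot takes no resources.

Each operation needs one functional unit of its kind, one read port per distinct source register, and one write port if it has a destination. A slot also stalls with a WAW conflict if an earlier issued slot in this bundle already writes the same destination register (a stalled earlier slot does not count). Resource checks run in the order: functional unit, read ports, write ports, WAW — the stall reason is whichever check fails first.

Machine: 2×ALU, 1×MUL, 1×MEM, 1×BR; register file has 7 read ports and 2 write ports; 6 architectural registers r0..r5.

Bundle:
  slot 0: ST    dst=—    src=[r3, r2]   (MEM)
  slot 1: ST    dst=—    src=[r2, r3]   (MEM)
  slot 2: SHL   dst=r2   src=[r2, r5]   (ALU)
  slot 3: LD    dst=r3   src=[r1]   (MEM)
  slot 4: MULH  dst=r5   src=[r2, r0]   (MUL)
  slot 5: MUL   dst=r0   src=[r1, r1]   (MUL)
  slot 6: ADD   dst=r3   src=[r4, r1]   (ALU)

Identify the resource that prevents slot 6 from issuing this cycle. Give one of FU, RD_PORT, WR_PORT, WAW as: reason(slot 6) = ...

reason(slot 6) = RD_PORT

#0 MEM src=r3,r2 dispatched  <A:2 Mu:1 Ld:0 B:1 rd:5 wr:2>
#1 MEM src=r2,r3 held:FU  <A:2 Mu:1 Ld:0 B:1 rd:5 wr:2>
#2 ALU src=r2,r5 dispatched  <A:1 Mu:1 Ld:0 B:1 rd:3 wr:1>
#3 MEM src=r1 held:FU  <A:1 Mu:1 Ld:0 B:1 rd:3 wr:1>
#4 MUL src=r2,r0 dispatched  <A:1 Mu:0 Ld:0 B:1 rd:1 wr:0>
#5 MUL src=r1,r1 held:FU  <A:1 Mu:0 Ld:0 B:1 rd:1 wr:0>
#6 ALU src=r4,r1 held:RD_PORT  <A:1 Mu:0 Ld:0 B:1 rd:1 wr:0>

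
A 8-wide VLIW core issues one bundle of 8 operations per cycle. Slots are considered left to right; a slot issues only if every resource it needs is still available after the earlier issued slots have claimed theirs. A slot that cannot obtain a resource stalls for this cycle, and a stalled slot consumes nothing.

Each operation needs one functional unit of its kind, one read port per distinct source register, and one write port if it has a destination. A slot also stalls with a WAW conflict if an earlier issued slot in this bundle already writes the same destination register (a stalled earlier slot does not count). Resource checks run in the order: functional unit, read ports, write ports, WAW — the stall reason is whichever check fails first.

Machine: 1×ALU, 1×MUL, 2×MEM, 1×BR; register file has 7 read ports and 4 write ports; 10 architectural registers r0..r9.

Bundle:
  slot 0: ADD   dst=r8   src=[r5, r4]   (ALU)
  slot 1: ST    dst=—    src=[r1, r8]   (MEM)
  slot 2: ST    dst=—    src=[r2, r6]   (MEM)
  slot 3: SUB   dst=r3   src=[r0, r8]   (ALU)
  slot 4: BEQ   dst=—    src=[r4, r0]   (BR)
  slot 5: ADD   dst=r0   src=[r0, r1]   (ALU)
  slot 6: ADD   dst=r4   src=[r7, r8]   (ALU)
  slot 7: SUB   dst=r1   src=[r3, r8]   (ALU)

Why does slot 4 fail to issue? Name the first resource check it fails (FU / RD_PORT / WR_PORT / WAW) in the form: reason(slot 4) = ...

reason(slot 4) = RD_PORT

(0) want 1×ALU +2rd +1wr — yes → AL0|MU1|ME2|BR1|rd5|wr3
(1) want 1×MEM +2rd +0wr — yes → AL0|MU1|ME1|BR1|rd3|wr3
(2) want 1×MEM +2rd +0wr — yes → AL0|MU1|ME0|BR1|rd1|wr3
(3) want 1×ALU +2rd +1wr — FU → AL0|MU1|ME0|BR1|rd1|wr3
(4) want 1×BR +2rd +0wr — RD_PORT → AL0|MU1|ME0|BR1|rd1|wr3
(5) want 1×ALU +2rd +1wr — FU → AL0|MU1|ME0|BR1|rd1|wr3
(6) want 1×ALU +2rd +1wr — FU → AL0|MU1|ME0|BR1|rd1|wr3
(7) want 1×ALU +2rd +1wr — FU → AL0|MU1|ME0|BR1|rd1|wr3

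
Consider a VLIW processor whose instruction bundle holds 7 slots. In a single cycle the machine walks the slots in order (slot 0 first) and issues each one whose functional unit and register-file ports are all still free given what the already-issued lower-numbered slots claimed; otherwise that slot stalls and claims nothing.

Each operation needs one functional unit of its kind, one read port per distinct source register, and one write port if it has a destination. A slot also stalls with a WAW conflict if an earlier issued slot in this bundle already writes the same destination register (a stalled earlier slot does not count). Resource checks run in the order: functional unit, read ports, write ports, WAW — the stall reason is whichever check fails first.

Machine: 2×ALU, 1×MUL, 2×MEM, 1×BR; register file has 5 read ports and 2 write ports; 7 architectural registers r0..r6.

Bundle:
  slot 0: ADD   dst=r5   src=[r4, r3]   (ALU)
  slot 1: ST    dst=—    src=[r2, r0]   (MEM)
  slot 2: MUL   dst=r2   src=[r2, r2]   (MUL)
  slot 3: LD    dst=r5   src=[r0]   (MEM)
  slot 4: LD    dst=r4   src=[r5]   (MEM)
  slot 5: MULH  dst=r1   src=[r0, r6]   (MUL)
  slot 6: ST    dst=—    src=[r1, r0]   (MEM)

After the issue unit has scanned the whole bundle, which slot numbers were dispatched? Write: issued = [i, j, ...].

  0. ALU→r5 ⇒ go  {1A/1Mu/2Ld/1B | 3r 1w}
  1. MEM ⇒ go  {1A/1Mu/1Ld/1B | 1r 1w}
  2. MUL→r2 ⇒ go  {1A/0Mu/1Ld/1B | 0r 0w}
  3. MEM→r5 ⇒ no(RD_PORT)  {1A/0Mu/1Ld/1B | 0r 0w}
  4. MEM→r4 ⇒ no(RD_PORT)  {1A/0Mu/1Ld/1B | 0r 0w}
  5. MUL→r1 ⇒ no(FU)  {1A/0Mu/1Ld/1B | 0r 0w}
  6. MEM ⇒ no(RD_PORT)  {1A/0Mu/1Ld/1B | 0r 0w}

issued = [0, 1, 2]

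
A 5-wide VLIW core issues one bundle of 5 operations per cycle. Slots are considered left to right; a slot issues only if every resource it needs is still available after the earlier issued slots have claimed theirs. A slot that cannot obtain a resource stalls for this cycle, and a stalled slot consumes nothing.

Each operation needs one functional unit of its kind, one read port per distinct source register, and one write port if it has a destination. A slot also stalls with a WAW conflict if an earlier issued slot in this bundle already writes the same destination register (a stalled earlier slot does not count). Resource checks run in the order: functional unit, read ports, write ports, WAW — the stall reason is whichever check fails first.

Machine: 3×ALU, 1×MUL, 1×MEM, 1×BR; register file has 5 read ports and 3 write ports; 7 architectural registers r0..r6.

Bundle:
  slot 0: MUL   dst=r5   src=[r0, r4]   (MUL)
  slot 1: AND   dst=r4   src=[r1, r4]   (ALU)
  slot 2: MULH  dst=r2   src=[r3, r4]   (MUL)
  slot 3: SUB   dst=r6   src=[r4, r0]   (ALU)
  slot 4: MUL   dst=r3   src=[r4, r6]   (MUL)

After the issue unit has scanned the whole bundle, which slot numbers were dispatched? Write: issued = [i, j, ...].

issued = [0, 1]

#0 MUL src=r0,r4 dispatched  <A:3 Mu:0 Ld:1 B:1 rd:3 wr:2>
#1 ALU src=r1,r4 dispatched  <A:2 Mu:0 Ld:1 B:1 rd:1 wr:1>
#2 MUL src=r3,r4 held:FU  <A:2 Mu:0 Ld:1 B:1 rd:1 wr:1>
#3 ALU src=r4,r0 held:RD_PORT  <A:2 Mu:0 Ld:1 B:1 rd:1 wr:1>
#4 MUL src=r4,r6 held:FU  <A:2 Mu:0 Ld:1 B:1 rd:1 wr:1>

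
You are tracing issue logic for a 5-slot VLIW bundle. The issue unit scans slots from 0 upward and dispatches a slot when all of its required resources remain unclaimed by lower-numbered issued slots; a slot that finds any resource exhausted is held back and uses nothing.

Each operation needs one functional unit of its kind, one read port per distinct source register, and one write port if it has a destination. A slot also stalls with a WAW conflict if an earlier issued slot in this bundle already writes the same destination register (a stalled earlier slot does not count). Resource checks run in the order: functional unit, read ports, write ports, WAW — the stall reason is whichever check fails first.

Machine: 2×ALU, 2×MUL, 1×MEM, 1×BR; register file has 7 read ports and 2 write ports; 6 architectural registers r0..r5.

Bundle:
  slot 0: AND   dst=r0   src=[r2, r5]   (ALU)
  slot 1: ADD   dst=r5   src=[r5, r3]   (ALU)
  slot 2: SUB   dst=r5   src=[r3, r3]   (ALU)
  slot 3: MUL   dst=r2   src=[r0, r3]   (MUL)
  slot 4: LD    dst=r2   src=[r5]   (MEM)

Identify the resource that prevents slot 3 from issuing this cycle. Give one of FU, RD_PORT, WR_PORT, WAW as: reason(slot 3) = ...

reason(slot 3) = WR_PORT

slot 0 (ALU): ISSUE — free A1,Mu2,Ld1,B1 rp5 wp1
slot 1 (ALU): ISSUE — free A0,Mu2,Ld1,B1 rp3 wp0
slot 2 (ALU): stall FU — free A0,Mu2,Ld1,B1 rp3 wp0
slot 3 (MUL): stall WR_PORT — free A0,Mu2,Ld1,B1 rp3 wp0
slot 4 (MEM): stall WR_PORT — free A0,Mu2,Ld1,B1 rp3 wp0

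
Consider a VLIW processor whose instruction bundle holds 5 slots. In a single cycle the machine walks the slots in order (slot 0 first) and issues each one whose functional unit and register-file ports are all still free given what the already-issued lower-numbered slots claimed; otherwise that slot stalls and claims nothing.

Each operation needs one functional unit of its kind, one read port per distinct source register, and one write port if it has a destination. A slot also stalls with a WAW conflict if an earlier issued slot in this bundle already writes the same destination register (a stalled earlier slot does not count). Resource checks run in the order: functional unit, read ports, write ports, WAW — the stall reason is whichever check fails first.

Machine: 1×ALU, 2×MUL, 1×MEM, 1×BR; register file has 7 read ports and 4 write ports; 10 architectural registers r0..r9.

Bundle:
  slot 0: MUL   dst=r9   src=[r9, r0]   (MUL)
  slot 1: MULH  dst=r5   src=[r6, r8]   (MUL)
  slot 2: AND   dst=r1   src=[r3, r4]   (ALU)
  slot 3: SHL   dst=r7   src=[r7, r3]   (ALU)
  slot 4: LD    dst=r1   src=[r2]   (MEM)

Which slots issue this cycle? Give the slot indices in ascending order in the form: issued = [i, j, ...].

issued = [0, 1, 2]

  0. MUL→r9 ⇒ go  {1A/1Mu/1Ld/1B | 5r 3w}
  1. MUL→r5 ⇒ go  {1A/0Mu/1Ld/1B | 3r 2w}
  2. ALU→r1 ⇒ go  {0A/0Mu/1Ld/1B | 1r 1w}
  3. ALU→r7 ⇒ no(FU)  {0A/0Mu/1Ld/1B | 1r 1w}
  4. MEM→r1 ⇒ no(WAW)  {0A/0Mu/1Ld/1B | 1r 1w}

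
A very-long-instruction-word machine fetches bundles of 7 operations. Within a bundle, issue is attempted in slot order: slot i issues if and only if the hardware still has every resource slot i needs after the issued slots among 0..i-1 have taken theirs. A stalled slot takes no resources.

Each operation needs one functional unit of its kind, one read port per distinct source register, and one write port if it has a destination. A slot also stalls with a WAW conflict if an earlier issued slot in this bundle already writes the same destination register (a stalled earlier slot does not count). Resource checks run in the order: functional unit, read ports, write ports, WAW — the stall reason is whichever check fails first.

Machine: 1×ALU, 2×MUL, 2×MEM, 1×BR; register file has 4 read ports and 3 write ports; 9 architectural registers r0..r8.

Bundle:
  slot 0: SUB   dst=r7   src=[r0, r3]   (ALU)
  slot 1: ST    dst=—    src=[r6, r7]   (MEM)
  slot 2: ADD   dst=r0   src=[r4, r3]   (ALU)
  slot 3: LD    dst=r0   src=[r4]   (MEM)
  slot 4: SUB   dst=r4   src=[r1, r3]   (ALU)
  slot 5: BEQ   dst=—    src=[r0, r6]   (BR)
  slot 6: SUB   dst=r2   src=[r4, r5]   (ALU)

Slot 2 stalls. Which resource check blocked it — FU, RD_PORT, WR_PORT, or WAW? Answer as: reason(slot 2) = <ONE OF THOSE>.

reason(slot 2) = FU

[0] ALU needs rd=2 wr=1: ok; after: ALU=0 MUL=2 MEM=2 BR=1, R=2, W=2
[1] MEM needs rd=2 wr=0: ok; after: ALU=0 MUL=2 MEM=1 BR=1, R=0, W=2
[2] ALU needs rd=2 wr=1: FU; after: ALU=0 MUL=2 MEM=1 BR=1, R=0, W=2
[3] MEM needs rd=1 wr=1: RD_PORT; after: ALU=0 MUL=2 MEM=1 BR=1, R=0, W=2
[4] ALU needs rd=2 wr=1: FU; after: ALU=0 MUL=2 MEM=1 BR=1, R=0, W=2
[5] BR needs rd=2 wr=0: RD_PORT; after: ALU=0 MUL=2 MEM=1 BR=1, R=0, W=2
[6] ALU needs rd=2 wr=1: FU; after: ALU=0 MUL=2 MEM=1 BR=1, R=0, W=2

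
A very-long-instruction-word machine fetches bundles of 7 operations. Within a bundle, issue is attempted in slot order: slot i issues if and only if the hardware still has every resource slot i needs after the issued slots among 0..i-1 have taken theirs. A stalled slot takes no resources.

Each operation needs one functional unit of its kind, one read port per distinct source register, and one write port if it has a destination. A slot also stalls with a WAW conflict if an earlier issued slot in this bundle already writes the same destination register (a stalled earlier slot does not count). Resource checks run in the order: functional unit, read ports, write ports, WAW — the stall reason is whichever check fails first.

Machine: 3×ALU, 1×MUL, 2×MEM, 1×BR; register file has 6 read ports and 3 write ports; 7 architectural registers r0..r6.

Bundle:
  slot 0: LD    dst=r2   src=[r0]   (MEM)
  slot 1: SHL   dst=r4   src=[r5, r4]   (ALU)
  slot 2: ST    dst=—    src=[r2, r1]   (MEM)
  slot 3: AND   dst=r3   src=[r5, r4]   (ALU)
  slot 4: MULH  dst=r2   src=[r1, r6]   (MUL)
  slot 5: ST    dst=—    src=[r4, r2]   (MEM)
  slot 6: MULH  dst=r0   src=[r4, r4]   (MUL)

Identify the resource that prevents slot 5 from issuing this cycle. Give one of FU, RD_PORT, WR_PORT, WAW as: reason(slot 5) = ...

reason(slot 5) = FU

  0. MEM→r2 ⇒ go  {3A/1Mu/1Ld/1B | 5r 2w}
  1. ALU→r4 ⇒ go  {2A/1Mu/1Ld/1B | 3r 1w}
  2. MEM ⇒ go  {2A/1Mu/0Ld/1B | 1r 1w}
  3. ALU→r3 ⇒ no(RD_PORT)  {2A/1Mu/0Ld/1B | 1r 1w}
  4. MUL→r2 ⇒ no(RD_PORT)  {2A/1Mu/0Ld/1B | 1r 1w}
  5. MEM ⇒ no(FU)  {2A/1Mu/0Ld/1B | 1r 1w}
  6. MUL→r0 ⇒ go  {2A/0Mu/0Ld/1B | 0r 0w}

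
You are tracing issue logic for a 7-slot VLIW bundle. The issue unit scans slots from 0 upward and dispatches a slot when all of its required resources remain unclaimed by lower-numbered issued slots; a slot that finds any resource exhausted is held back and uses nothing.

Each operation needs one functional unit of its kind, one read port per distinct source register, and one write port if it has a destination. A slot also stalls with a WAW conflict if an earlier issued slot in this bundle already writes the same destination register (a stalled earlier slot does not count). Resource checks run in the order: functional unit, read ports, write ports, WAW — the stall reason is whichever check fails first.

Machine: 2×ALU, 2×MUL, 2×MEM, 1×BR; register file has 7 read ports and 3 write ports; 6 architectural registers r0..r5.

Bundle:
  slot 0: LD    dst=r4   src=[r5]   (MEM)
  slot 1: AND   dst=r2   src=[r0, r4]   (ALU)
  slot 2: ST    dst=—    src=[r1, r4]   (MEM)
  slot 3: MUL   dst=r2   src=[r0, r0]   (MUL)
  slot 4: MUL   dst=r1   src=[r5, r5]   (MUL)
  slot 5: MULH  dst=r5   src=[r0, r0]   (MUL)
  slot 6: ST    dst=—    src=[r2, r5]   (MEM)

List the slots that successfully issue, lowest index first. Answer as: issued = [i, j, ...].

issued = [0, 1, 2, 4]

#0 MEM src=r5 dispatched  <A:2 Mu:2 Ld:1 B:1 rd:6 wr:2>
#1 ALU src=r0,r4 dispatched  <A:1 Mu:2 Ld:1 B:1 rd:4 wr:1>
#2 MEM src=r1,r4 dispatched  <A:1 Mu:2 Ld:0 B:1 rd:2 wr:1>
#3 MUL src=r0,r0 held:WAW  <A:1 Mu:2 Ld:0 B:1 rd:2 wr:1>
#4 MUL src=r5,r5 dispatched  <A:1 Mu:1 Ld:0 B:1 rd:1 wr:0>
#5 MUL src=r0,r0 held:WR_PORT  <A:1 Mu:1 Ld:0 B:1 rd:1 wr:0>
#6 MEM src=r2,r5 held:FU  <A:1 Mu:1 Ld:0 B:1 rd:1 wr:0>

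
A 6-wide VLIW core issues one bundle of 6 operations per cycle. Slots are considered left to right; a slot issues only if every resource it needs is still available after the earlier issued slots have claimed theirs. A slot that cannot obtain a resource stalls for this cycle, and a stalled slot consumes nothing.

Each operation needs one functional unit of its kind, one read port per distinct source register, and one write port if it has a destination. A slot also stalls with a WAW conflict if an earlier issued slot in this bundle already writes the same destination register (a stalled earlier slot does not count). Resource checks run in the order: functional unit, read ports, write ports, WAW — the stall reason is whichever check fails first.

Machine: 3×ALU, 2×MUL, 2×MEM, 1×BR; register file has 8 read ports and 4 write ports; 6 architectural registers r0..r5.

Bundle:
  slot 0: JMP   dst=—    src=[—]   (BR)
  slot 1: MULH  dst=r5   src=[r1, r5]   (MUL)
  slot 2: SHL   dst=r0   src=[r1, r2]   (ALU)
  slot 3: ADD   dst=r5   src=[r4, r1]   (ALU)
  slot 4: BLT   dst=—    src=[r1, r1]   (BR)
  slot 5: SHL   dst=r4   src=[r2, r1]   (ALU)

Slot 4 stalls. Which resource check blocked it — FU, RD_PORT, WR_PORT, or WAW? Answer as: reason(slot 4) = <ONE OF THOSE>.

reason(slot 4) = FU

#0 BR src=- dispatched  <A:3 Mu:2 Ld:2 B:0 rd:8 wr:4>
#1 MUL src=r1,r5 dispatched  <A:3 Mu:1 Ld:2 B:0 rd:6 wr:3>
#2 ALU src=r1,r2 dispatched  <A:2 Mu:1 Ld:2 B:0 rd:4 wr:2>
#3 ALU src=r4,r1 held:WAW  <A:2 Mu:1 Ld:2 B:0 rd:4 wr:2>
#4 BR src=r1,r1 held:FU  <A:2 Mu:1 Ld:2 B:0 rd:4 wr:2>
#5 ALU src=r2,r1 dispatched  <A:1 Mu:1 Ld:2 B:0 rd:2 wr:1>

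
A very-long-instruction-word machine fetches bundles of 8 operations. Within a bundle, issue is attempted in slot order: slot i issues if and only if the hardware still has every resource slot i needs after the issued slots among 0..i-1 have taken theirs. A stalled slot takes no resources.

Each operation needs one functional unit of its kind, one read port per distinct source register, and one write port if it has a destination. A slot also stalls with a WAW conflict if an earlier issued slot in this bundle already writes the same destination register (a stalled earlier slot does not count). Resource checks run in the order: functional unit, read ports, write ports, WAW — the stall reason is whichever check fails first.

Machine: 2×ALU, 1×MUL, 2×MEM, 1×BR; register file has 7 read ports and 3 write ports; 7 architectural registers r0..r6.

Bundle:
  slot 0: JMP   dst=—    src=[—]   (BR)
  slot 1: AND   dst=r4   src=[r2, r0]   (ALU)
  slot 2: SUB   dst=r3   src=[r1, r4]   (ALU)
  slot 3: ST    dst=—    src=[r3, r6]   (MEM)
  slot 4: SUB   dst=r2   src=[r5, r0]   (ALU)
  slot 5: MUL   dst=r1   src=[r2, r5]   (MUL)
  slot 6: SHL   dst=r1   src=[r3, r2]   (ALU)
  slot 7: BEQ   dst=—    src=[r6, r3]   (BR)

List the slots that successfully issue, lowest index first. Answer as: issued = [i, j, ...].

(0) want 1×BR +0rd +0wr — yes → AL2|MU1|ME2|BR0|rd7|wr3
(1) want 1×ALU +2rd +1wr — yes → AL1|MU1|ME2|BR0|rd5|wr2
(2) want 1×ALU +2rd +1wr — yes → AL0|MU1|ME2|BR0|rd3|wr1
(3) want 1×MEM +2rd +0wr — yes → AL0|MU1|ME1|BR0|rd1|wr1
(4) want 1×ALU +2rd +1wr — FU → AL0|MU1|ME1|BR0|rd1|wr1
(5) want 1×MUL +2rd +1wr — RD_PORT → AL0|MU1|ME1|BR0|rd1|wr1
(6) want 1×ALU +2rd +1wr — FU → AL0|MU1|ME1|BR0|rd1|wr1
(7) want 1×BR +2rd +0wr — FU → AL0|MU1|ME1|BR0|rd1|wr1

issued = [0, 1, 2, 3]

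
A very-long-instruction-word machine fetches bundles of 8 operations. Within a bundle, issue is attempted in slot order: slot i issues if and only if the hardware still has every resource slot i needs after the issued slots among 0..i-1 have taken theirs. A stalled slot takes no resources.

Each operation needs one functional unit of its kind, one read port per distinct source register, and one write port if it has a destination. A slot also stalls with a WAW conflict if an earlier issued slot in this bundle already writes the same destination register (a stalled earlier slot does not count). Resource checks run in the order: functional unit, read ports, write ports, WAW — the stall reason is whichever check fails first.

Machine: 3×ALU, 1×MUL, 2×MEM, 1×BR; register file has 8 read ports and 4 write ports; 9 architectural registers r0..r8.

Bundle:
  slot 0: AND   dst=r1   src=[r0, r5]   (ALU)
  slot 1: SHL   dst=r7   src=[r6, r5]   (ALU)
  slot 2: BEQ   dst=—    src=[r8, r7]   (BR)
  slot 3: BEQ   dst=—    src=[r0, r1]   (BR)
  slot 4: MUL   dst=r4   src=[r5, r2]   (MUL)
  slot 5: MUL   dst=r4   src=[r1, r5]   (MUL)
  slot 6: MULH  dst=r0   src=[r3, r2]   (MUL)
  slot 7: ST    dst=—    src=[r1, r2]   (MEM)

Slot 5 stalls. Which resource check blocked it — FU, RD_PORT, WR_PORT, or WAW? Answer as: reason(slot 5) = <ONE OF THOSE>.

slot 0 (ALU): ISSUE — free A2,Mu1,Ld2,B1 rp6 wp3
slot 1 (ALU): ISSUE — free A1,Mu1,Ld2,B1 rp4 wp2
slot 2 (BR): ISSUE — free A1,Mu1,Ld2,B0 rp2 wp2
slot 3 (BR): stall FU — free A1,Mu1,Ld2,B0 rp2 wp2
slot 4 (MUL): ISSUE — free A1,Mu0,Ld2,B0 rp0 wp1
slot 5 (MUL): stall FU — free A1,Mu0,Ld2,B0 rp0 wp1
slot 6 (MUL): stall FU — free A1,Mu0,Ld2,B0 rp0 wp1
slot 7 (MEM): stall RD_PORT — free A1,Mu0,Ld2,B0 rp0 wp1

reason(slot 5) = FU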